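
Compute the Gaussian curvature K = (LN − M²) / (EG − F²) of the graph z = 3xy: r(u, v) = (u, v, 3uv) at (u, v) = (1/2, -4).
K = -144/346921

Coefficients of the first fundamental form: E = 9*v^2 + 1, F = 9*u*v, G = 9*u^2 + 1.
Coefficients of the second fundamental form: L = 0, M = 3/sqrt(9*u^2 + 9*v^2 + 1), N = 0.
Assemble K = (LN − M²)/(EG − F²) = -9/(81*u^4 + 162*u^2*v^2 + 18*u^2 + 81*v^4 + 18*v^2 + 1). At (u, v) = (1/2, -4): K = -144/346921.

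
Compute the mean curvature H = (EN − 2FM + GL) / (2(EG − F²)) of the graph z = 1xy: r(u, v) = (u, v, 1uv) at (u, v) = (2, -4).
H = 8*sqrt(21)/441

With E = v^2 + 1, F = u*v, G = u^2 + 1, L = 0, M = 1/sqrt(u^2 + v^2 + 1), N = 0, assemble
  H = (EN − 2FM + GL) / (2(EG − F²)) = -u*v/(u^2 + v^2 + 1)^(3/2).
At (u, v) = (2, -4): H = 8*sqrt(21)/441.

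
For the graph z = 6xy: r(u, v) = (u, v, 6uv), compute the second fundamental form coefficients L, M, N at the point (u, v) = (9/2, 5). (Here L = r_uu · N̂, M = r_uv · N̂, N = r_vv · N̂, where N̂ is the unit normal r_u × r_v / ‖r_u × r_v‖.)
L = 0;  M = 3*sqrt(1630)/815;  N = 0

Compute the unit normal N̂(u, v) = (-6*v/sqrt(36*u^2 + 36*v^2 + 1), -6*u/sqrt(36*u^2 + 36*v^2 + 1), 1/sqrt(36*u^2 + 36*v^2 + 1)), and the second partials r_uu, r_uv, r_vv. Take dot products:
  L(u, v) = r_uu · N̂ = 0,
  M(u, v) = r_uv · N̂ = 6/sqrt(36*u^2 + 36*v^2 + 1),
  N(u, v) = r_vv · N̂ = 0.
Evaluating at (u, v) = (9/2, 5):
  L = 0, M = 3*sqrt(1630)/815, N = 0.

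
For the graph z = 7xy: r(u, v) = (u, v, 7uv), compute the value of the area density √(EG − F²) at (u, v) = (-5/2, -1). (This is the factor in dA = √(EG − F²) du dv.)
√(EG − F²)|_{(-5/2, -1)} = 5*sqrt(57)/2

E = 49*v^2 + 1, F = 49*u*v, G = 49*u^2 + 1, so EG − F² = 49*u^2 + 49*v^2 + 1. Taking the positive square root: √(EG − F²) = sqrt(49*u^2 + 49*v^2 + 1). At (u, v) = (-5/2, -1): 5*sqrt(57)/2.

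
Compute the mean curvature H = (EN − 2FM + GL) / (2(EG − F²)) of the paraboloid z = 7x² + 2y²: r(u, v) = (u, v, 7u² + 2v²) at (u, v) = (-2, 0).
H = 1577*sqrt(785)/616225

With E = 196*u^2 + 1, F = 56*u*v, G = 16*v^2 + 1, L = 14/sqrt(196*u^2 + 16*v^2 + 1), M = 0, N = 4/sqrt(196*u^2 + 16*v^2 + 1), assemble
  H = (EN − 2FM + GL) / (2(EG − F²)) = (392*u^2 + 112*v^2 + 9)/(196*u^2 + 16*v^2 + 1)^(3/2).
At (u, v) = (-2, 0): H = 1577*sqrt(785)/616225.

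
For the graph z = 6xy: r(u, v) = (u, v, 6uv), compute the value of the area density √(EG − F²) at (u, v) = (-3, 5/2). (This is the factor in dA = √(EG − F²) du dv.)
√(EG − F²)|_{(-3, 5/2)} = 5*sqrt(22)

E = 36*v^2 + 1, F = 36*u*v, G = 36*u^2 + 1, so EG − F² = 36*u^2 + 36*v^2 + 1. Taking the positive square root: √(EG − F²) = sqrt(36*u^2 + 36*v^2 + 1). At (u, v) = (-3, 5/2): 5*sqrt(22).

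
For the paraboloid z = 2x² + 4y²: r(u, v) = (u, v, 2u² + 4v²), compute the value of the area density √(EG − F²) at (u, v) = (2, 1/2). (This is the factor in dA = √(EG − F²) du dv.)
√(EG − F²)|_{(2, 1/2)} = 9

E = 16*u^2 + 1, F = 32*u*v, G = 64*v^2 + 1, so EG − F² = 16*u^2 + 64*v^2 + 1. Taking the positive square root: √(EG − F²) = sqrt(16*u^2 + 64*v^2 + 1). At (u, v) = (2, 1/2): 9.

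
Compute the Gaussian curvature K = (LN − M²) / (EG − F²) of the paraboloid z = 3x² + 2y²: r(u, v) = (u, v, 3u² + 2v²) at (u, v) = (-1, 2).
K = 24/10201

Coefficients of the first fundamental form: E = 36*u^2 + 1, F = 24*u*v, G = 16*v^2 + 1.
Coefficients of the second fundamental form: L = 6/sqrt(36*u^2 + 16*v^2 + 1), M = 0, N = 4/sqrt(36*u^2 + 16*v^2 + 1).
Assemble K = (LN − M²)/(EG − F²) = 24/(1296*u^4 + 1152*u^2*v^2 + 72*u^2 + 256*v^4 + 32*v^2 + 1). At (u, v) = (-1, 2): K = 24/10201.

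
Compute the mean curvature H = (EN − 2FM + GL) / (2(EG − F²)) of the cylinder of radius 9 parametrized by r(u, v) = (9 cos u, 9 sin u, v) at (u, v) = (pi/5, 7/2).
H = -1/18

With E = 81, F = 0, G = 1, L = -9, M = 0, N = 0, assemble
  H = (EN − 2FM + GL) / (2(EG − F²)) = -1/18.
At (u, v) = (pi/5, 7/2): H = -1/18.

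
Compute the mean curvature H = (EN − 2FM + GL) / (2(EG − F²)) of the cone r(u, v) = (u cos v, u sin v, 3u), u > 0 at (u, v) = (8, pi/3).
H = 3*sqrt(10)/160

With E = 10, F = 0, G = u^2, L = 0, M = 0, N = 3*sqrt(10)*u^2/(10*Abs(u)), assemble
  H = (EN − 2FM + GL) / (2(EG − F²)) = 3*sqrt(10)/(20*Abs(u)).
At (u, v) = (8, pi/3): H = 3*sqrt(10)/160.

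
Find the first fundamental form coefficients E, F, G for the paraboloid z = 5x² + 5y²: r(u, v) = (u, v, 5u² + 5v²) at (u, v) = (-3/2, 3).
E = 226;  F = -450;  G = 901

Partials: r_u = (1, 0, 10*u), r_v = (0, 1, 10*v). As functions of (u, v):
  E = r_u · r_u = 100*u^2 + 1,
  F = r_u · r_v = 100*u*v,
  G = r_v · r_v = 100*v^2 + 1.
Evaluating at (u, v) = (-3/2, 3): E = 226, F = -450, G = 901.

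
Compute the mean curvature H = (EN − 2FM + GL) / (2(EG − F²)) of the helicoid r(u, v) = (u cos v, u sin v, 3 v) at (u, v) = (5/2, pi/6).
H = 0

With E = 1, F = 0, G = u^2 + 9, L = 0, M = -3/sqrt(u^2 + 9), N = 0, assemble
  H = (EN − 2FM + GL) / (2(EG − F²)) = 0.
At (u, v) = (5/2, pi/6): H = 0.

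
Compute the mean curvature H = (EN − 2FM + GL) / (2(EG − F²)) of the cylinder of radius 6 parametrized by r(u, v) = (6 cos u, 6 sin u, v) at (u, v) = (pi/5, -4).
H = -1/12

With E = 36, F = 0, G = 1, L = -6, M = 0, N = 0, assemble
  H = (EN − 2FM + GL) / (2(EG − F²)) = -1/12.
At (u, v) = (pi/5, -4): H = -1/12.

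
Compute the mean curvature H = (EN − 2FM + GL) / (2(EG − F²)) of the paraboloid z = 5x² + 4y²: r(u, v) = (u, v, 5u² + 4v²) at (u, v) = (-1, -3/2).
H = 1129*sqrt(5)/8575

With E = 100*u^2 + 1, F = 80*u*v, G = 64*v^2 + 1, L = 10/sqrt(100*u^2 + 64*v^2 + 1), M = 0, N = 8/sqrt(100*u^2 + 64*v^2 + 1), assemble
  H = (EN − 2FM + GL) / (2(EG − F²)) = (400*u^2 + 320*v^2 + 9)/(100*u^2 + 64*v^2 + 1)^(3/2).
At (u, v) = (-1, -3/2): H = 1129*sqrt(5)/8575.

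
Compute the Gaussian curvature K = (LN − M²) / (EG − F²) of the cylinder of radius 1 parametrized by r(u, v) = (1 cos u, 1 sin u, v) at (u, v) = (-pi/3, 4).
K = 0

Coefficients of the first fundamental form: E = 1, F = 0, G = 1.
Coefficients of the second fundamental form: L = -1, M = 0, N = 0.
Assemble K = (LN − M²)/(EG − F²) = 0. At (u, v) = (-pi/3, 4): K = 0.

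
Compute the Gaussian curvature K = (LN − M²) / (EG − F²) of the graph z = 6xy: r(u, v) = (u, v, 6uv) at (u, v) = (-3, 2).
K = -36/219961

Coefficients of the first fundamental form: E = 36*v^2 + 1, F = 36*u*v, G = 36*u^2 + 1.
Coefficients of the second fundamental form: L = 0, M = 6/sqrt(36*u^2 + 36*v^2 + 1), N = 0.
Assemble K = (LN − M²)/(EG − F²) = -36/(1296*u^4 + 2592*u^2*v^2 + 72*u^2 + 1296*v^4 + 72*v^2 + 1). At (u, v) = (-3, 2): K = -36/219961.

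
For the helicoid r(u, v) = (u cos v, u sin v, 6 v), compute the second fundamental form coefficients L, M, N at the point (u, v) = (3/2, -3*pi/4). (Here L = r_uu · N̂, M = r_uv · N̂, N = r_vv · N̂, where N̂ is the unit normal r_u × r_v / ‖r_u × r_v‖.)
L = 0;  M = -4*sqrt(17)/17;  N = 0

Compute the unit normal N̂(u, v) = (6*sin(v)/sqrt(u^2 + 36), -6*cos(v)/sqrt(u^2 + 36), u/sqrt(u^2 + 36)), and the second partials r_uu, r_uv, r_vv. Take dot products:
  L(u, v) = r_uu · N̂ = 0,
  M(u, v) = r_uv · N̂ = -6/sqrt(u^2 + 36),
  N(u, v) = r_vv · N̂ = 0.
Evaluating at (u, v) = (3/2, -3*pi/4):
  L = 0, M = -4*sqrt(17)/17, N = 0.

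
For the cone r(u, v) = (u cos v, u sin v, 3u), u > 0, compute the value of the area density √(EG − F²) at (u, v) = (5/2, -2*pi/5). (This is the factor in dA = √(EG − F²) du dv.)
√(EG − F²)|_{(5/2, -2*pi/5)} = 5*sqrt(10)/2

E = 10, F = 0, G = u^2, so EG − F² = 10*u^2. Taking the positive square root: √(EG − F²) = sqrt(10)*Abs(u). At (u, v) = (5/2, -2*pi/5): 5*sqrt(10)/2.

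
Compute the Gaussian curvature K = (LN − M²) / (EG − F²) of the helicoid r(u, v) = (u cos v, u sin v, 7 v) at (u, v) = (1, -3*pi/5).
K = -49/2500

Coefficients of the first fundamental form: E = 1, F = 0, G = u^2 + 49.
Coefficients of the second fundamental form: L = 0, M = -7/sqrt(u^2 + 49), N = 0.
Assemble K = (LN − M²)/(EG − F²) = -49/(u^2 + 49)^2. At (u, v) = (1, -3*pi/5): K = -49/2500.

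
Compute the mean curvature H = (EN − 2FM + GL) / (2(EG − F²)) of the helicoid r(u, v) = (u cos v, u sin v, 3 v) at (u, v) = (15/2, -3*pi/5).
H = 0

With E = 1, F = 0, G = u^2 + 9, L = 0, M = -3/sqrt(u^2 + 9), N = 0, assemble
  H = (EN − 2FM + GL) / (2(EG − F²)) = 0.
At (u, v) = (15/2, -3*pi/5): H = 0.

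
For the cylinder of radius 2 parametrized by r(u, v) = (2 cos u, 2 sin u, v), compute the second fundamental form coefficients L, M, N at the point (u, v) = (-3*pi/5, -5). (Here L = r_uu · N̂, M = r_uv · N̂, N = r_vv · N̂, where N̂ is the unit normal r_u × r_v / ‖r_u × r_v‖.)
L = -2;  M = 0;  N = 0

Compute the unit normal N̂(u, v) = (cos(u), sin(u), 0), and the second partials r_uu, r_uv, r_vv. Take dot products:
  L(u, v) = r_uu · N̂ = -2,
  M(u, v) = r_uv · N̂ = 0,
  N(u, v) = r_vv · N̂ = 0.
Evaluating at (u, v) = (-3*pi/5, -5):
  L = -2, M = 0, N = 0.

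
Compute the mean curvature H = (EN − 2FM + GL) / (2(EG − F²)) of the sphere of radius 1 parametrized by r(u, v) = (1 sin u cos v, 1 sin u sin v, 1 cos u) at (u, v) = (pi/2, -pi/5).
H = -1

With E = 1, F = 0, G = sin(u)^2, L = -sin(u)/Abs(sin(u)), M = 0, N = -sin(u)^3/Abs(sin(u)), assemble
  H = (EN − 2FM + GL) / (2(EG − F²)) = -sin(u)/Abs(sin(u)).
At (u, v) = (pi/2, -pi/5): H = -1.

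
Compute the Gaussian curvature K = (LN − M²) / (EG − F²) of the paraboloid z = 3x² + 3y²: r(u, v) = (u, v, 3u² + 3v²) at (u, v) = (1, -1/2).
K = 9/529

Coefficients of the first fundamental form: E = 36*u^2 + 1, F = 36*u*v, G = 36*v^2 + 1.
Coefficients of the second fundamental form: L = 6/sqrt(36*u^2 + 36*v^2 + 1), M = 0, N = 6/sqrt(36*u^2 + 36*v^2 + 1).
Assemble K = (LN − M²)/(EG − F²) = 36/(1296*u^4 + 2592*u^2*v^2 + 72*u^2 + 1296*v^4 + 72*v^2 + 1). At (u, v) = (1, -1/2): K = 9/529.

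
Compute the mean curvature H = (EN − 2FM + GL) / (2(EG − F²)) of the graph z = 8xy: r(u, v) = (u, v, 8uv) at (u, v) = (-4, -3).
H = -6144*sqrt(1601)/2563201

With E = 64*v^2 + 1, F = 64*u*v, G = 64*u^2 + 1, L = 0, M = 8/sqrt(64*u^2 + 64*v^2 + 1), N = 0, assemble
  H = (EN − 2FM + GL) / (2(EG − F²)) = -512*u*v/(64*u^2 + 64*v^2 + 1)^(3/2).
At (u, v) = (-4, -3): H = -6144*sqrt(1601)/2563201.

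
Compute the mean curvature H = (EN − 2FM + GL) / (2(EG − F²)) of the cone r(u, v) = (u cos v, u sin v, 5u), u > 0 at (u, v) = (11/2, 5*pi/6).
H = 5*sqrt(26)/286

With E = 26, F = 0, G = u^2, L = 0, M = 0, N = 5*sqrt(26)*u^2/(26*Abs(u)), assemble
  H = (EN − 2FM + GL) / (2(EG − F²)) = 5*sqrt(26)/(52*Abs(u)).
At (u, v) = (11/2, 5*pi/6): H = 5*sqrt(26)/286.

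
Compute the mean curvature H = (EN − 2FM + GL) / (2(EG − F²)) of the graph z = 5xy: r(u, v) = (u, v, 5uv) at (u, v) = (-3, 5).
H = 1875*sqrt(851)/724201

With E = 25*v^2 + 1, F = 25*u*v, G = 25*u^2 + 1, L = 0, M = 5/sqrt(25*u^2 + 25*v^2 + 1), N = 0, assemble
  H = (EN − 2FM + GL) / (2(EG − F²)) = -125*u*v/(25*u^2 + 25*v^2 + 1)^(3/2).
At (u, v) = (-3, 5): H = 1875*sqrt(851)/724201.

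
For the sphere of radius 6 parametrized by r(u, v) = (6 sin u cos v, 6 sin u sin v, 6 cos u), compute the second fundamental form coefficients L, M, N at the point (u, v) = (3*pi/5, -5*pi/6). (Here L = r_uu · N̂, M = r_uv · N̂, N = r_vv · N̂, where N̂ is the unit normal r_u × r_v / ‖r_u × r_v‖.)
L = -6;  M = 0;  N = -15/4 - 3*sqrt(5)/4

Compute the unit normal N̂(u, v) = (sin(u)^2*cos(v)/Abs(sin(u)), sin(u)^2*sin(v)/Abs(sin(u)), sin(2*u)/(2*Abs(sin(u)))), and the second partials r_uu, r_uv, r_vv. Take dot products:
  L(u, v) = r_uu · N̂ = -6*sin(u)/Abs(sin(u)),
  M(u, v) = r_uv · N̂ = 0,
  N(u, v) = r_vv · N̂ = -6*sin(u)^3/Abs(sin(u)).
Evaluating at (u, v) = (3*pi/5, -5*pi/6):
  L = -6, M = 0, N = -15/4 - 3*sqrt(5)/4.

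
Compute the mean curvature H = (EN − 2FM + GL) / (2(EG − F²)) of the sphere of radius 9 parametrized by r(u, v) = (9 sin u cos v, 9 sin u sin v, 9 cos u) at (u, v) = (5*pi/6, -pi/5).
H = -1/9

With E = 81, F = 0, G = 81*sin(u)^2, L = -9*sin(u)/Abs(sin(u)), M = 0, N = -9*sin(u)^3/Abs(sin(u)), assemble
  H = (EN − 2FM + GL) / (2(EG − F²)) = -sin(u)/(9*Abs(sin(u))).
At (u, v) = (5*pi/6, -pi/5): H = -1/9.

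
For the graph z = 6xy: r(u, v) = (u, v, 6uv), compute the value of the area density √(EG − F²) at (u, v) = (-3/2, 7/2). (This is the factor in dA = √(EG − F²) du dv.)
√(EG − F²)|_{(-3/2, 7/2)} = sqrt(523)

E = 36*v^2 + 1, F = 36*u*v, G = 36*u^2 + 1, so EG − F² = 36*u^2 + 36*v^2 + 1. Taking the positive square root: √(EG − F²) = sqrt(36*u^2 + 36*v^2 + 1). At (u, v) = (-3/2, 7/2): sqrt(523).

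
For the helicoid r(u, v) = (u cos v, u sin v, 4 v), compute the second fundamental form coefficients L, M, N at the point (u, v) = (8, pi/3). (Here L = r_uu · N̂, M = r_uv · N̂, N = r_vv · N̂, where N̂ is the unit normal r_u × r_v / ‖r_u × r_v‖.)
L = 0;  M = -sqrt(5)/5;  N = 0

Compute the unit normal N̂(u, v) = (4*sin(v)/sqrt(u^2 + 16), -4*cos(v)/sqrt(u^2 + 16), u/sqrt(u^2 + 16)), and the second partials r_uu, r_uv, r_vv. Take dot products:
  L(u, v) = r_uu · N̂ = 0,
  M(u, v) = r_uv · N̂ = -4/sqrt(u^2 + 16),
  N(u, v) = r_vv · N̂ = 0.
Evaluating at (u, v) = (8, pi/3):
  L = 0, M = -sqrt(5)/5, N = 0.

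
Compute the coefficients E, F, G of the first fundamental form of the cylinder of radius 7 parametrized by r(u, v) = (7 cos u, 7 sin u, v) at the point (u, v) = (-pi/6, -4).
E = 49;  F = 0;  G = 1

Partials: r_u = (-7*sin(u), 7*cos(u), 0), r_v = (0, 0, 1). As functions of (u, v):
  E = r_u · r_u = 49,
  F = r_u · r_v = 0,
  G = r_v · r_v = 1.
Evaluating at (u, v) = (-pi/6, -4): E = 49, F = 0, G = 1.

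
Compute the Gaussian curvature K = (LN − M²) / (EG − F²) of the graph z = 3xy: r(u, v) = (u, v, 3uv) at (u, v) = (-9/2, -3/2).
K = -36/165649

Coefficients of the first fundamental form: E = 9*v^2 + 1, F = 9*u*v, G = 9*u^2 + 1.
Coefficients of the second fundamental form: L = 0, M = 3/sqrt(9*u^2 + 9*v^2 + 1), N = 0.
Assemble K = (LN − M²)/(EG − F²) = -9/(81*u^4 + 162*u^2*v^2 + 18*u^2 + 81*v^4 + 18*v^2 + 1). At (u, v) = (-9/2, -3/2): K = -36/165649.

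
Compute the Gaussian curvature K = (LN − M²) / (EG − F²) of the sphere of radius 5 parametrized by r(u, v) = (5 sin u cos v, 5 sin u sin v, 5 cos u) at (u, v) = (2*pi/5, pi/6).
K = 1/25

Coefficients of the first fundamental form: E = 25, F = 0, G = 25*sin(u)^2.
Coefficients of the second fundamental form: L = -5*sin(u)/Abs(sin(u)), M = 0, N = -5*sin(u)^3/Abs(sin(u)).
Assemble K = (LN − M²)/(EG − F²) = 1/25. At (u, v) = (2*pi/5, pi/6): K = 1/25.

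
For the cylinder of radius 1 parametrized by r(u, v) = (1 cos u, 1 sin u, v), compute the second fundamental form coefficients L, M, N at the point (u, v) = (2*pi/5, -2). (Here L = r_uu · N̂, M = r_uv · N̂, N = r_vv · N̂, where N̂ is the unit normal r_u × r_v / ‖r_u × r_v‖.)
L = -1;  M = 0;  N = 0

Compute the unit normal N̂(u, v) = (cos(u), sin(u), 0), and the second partials r_uu, r_uv, r_vv. Take dot products:
  L(u, v) = r_uu · N̂ = -1,
  M(u, v) = r_uv · N̂ = 0,
  N(u, v) = r_vv · N̂ = 0.
Evaluating at (u, v) = (2*pi/5, -2):
  L = -1, M = 0, N = 0.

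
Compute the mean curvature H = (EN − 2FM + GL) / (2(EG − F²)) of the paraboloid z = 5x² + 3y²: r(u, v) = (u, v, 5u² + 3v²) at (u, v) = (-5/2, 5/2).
H = 3008*sqrt(851)/724201

With E = 100*u^2 + 1, F = 60*u*v, G = 36*v^2 + 1, L = 10/sqrt(100*u^2 + 36*v^2 + 1), M = 0, N = 6/sqrt(100*u^2 + 36*v^2 + 1), assemble
  H = (EN − 2FM + GL) / (2(EG − F²)) = 4*(75*u^2 + 45*v^2 + 2)/(100*u^2 + 36*v^2 + 1)^(3/2).
At (u, v) = (-5/2, 5/2): H = 3008*sqrt(851)/724201.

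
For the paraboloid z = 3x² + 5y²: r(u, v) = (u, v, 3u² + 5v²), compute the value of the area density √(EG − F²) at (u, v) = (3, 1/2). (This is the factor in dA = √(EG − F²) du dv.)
√(EG − F²)|_{(3, 1/2)} = 5*sqrt(14)

E = 36*u^2 + 1, F = 60*u*v, G = 100*v^2 + 1, so EG − F² = 36*u^2 + 100*v^2 + 1. Taking the positive square root: √(EG − F²) = sqrt(36*u^2 + 100*v^2 + 1). At (u, v) = (3, 1/2): 5*sqrt(14).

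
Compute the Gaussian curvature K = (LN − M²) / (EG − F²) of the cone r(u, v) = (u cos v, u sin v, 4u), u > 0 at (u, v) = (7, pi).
K = 0

Coefficients of the first fundamental form: E = 17, F = 0, G = u^2.
Coefficients of the second fundamental form: L = 0, M = 0, N = 4*sqrt(17)*u^2/(17*Abs(u)).
Assemble K = (LN − M²)/(EG − F²) = 0. At (u, v) = (7, pi): K = 0.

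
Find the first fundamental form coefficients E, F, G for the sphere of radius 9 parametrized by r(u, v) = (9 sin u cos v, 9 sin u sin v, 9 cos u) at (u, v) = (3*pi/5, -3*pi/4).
E = 81;  F = 0;  G = 81*sqrt(5)/8 + 405/8

Partials: r_u = (9*cos(u)*cos(v), 9*sin(v)*cos(u), -9*sin(u)), r_v = (-9*sin(u)*sin(v), 9*sin(u)*cos(v), 0). As functions of (u, v):
  E = r_u · r_u = 81,
  F = r_u · r_v = 0,
  G = r_v · r_v = 81*sin(u)^2.
Evaluating at (u, v) = (3*pi/5, -3*pi/4): E = 81, F = 0, G = 81*sqrt(5)/8 + 405/8.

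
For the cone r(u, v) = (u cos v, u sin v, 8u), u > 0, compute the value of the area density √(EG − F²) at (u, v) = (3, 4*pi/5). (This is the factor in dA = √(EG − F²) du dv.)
√(EG − F²)|_{(3, 4*pi/5)} = 3*sqrt(65)

E = 65, F = 0, G = u^2, so EG − F² = 65*u^2. Taking the positive square root: √(EG − F²) = sqrt(65)*Abs(u). At (u, v) = (3, 4*pi/5): 3*sqrt(65).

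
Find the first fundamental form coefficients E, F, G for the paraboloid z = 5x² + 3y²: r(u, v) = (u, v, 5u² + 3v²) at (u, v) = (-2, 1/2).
E = 401;  F = -60;  G = 10

Partials: r_u = (1, 0, 10*u), r_v = (0, 1, 6*v). As functions of (u, v):
  E = r_u · r_u = 100*u^2 + 1,
  F = r_u · r_v = 60*u*v,
  G = r_v · r_v = 36*v^2 + 1.
Evaluating at (u, v) = (-2, 1/2): E = 401, F = -60, G = 10.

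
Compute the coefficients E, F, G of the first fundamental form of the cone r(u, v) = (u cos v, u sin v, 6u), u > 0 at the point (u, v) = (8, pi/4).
E = 37;  F = 0;  G = 64

Partials: r_u = (cos(v), sin(v), 6), r_v = (-u*sin(v), u*cos(v), 0). As functions of (u, v):
  E = r_u · r_u = 37,
  F = r_u · r_v = 0,
  G = r_v · r_v = u^2.
Evaluating at (u, v) = (8, pi/4): E = 37, F = 0, G = 64.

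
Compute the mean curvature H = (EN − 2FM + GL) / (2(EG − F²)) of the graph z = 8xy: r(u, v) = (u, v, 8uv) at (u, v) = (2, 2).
H = -2048*sqrt(57)/87723

With E = 64*v^2 + 1, F = 64*u*v, G = 64*u^2 + 1, L = 0, M = 8/sqrt(64*u^2 + 64*v^2 + 1), N = 0, assemble
  H = (EN − 2FM + GL) / (2(EG − F²)) = -512*u*v/(64*u^2 + 64*v^2 + 1)^(3/2).
At (u, v) = (2, 2): H = -2048*sqrt(57)/87723.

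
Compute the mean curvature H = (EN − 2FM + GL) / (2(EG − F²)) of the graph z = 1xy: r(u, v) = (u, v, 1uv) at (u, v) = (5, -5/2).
H = 100*sqrt(129)/16641

With E = v^2 + 1, F = u*v, G = u^2 + 1, L = 0, M = 1/sqrt(u^2 + v^2 + 1), N = 0, assemble
  H = (EN − 2FM + GL) / (2(EG − F²)) = -u*v/(u^2 + v^2 + 1)^(3/2).
At (u, v) = (5, -5/2): H = 100*sqrt(129)/16641.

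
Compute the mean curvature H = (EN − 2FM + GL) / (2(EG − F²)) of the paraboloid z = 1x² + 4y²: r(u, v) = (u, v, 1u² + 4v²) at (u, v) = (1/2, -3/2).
H = 153*sqrt(146)/21316

With E = 4*u^2 + 1, F = 16*u*v, G = 64*v^2 + 1, L = 2/sqrt(4*u^2 + 64*v^2 + 1), M = 0, N = 8/sqrt(4*u^2 + 64*v^2 + 1), assemble
  H = (EN − 2FM + GL) / (2(EG − F²)) = (16*u^2 + 64*v^2 + 5)/(4*u^2 + 64*v^2 + 1)^(3/2).
At (u, v) = (1/2, -3/2): H = 153*sqrt(146)/21316.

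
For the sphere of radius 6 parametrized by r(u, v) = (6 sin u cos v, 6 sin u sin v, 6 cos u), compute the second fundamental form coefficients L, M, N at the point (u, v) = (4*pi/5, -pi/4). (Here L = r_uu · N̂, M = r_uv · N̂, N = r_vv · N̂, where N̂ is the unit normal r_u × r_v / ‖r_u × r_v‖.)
L = -6;  M = 0;  N = -15/4 + 3*sqrt(5)/4

Compute the unit normal N̂(u, v) = (sin(u)^2*cos(v)/Abs(sin(u)), sin(u)^2*sin(v)/Abs(sin(u)), sin(2*u)/(2*Abs(sin(u)))), and the second partials r_uu, r_uv, r_vv. Take dot products:
  L(u, v) = r_uu · N̂ = -6*sin(u)/Abs(sin(u)),
  M(u, v) = r_uv · N̂ = 0,
  N(u, v) = r_vv · N̂ = -6*sin(u)^3/Abs(sin(u)).
Evaluating at (u, v) = (4*pi/5, -pi/4):
  L = -6, M = 0, N = -15/4 + 3*sqrt(5)/4.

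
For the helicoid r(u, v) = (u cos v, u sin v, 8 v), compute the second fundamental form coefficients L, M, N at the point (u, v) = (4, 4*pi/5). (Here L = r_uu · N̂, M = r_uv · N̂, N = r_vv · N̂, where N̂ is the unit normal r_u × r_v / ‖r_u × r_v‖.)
L = 0;  M = -2*sqrt(5)/5;  N = 0

Compute the unit normal N̂(u, v) = (8*sin(v)/sqrt(u^2 + 64), -8*cos(v)/sqrt(u^2 + 64), u/sqrt(u^2 + 64)), and the second partials r_uu, r_uv, r_vv. Take dot products:
  L(u, v) = r_uu · N̂ = 0,
  M(u, v) = r_uv · N̂ = -8/sqrt(u^2 + 64),
  N(u, v) = r_vv · N̂ = 0.
Evaluating at (u, v) = (4, 4*pi/5):
  L = 0, M = -2*sqrt(5)/5, N = 0.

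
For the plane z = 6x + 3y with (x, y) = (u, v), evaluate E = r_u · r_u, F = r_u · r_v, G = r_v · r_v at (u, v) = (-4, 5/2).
E = 37;  F = 18;  G = 10

Partials: r_u = (1, 0, 6), r_v = (0, 1, 3). As functions of (u, v):
  E = r_u · r_u = 37,
  F = r_u · r_v = 18,
  G = r_v · r_v = 10.
Evaluating at (u, v) = (-4, 5/2): E = 37, F = 18, G = 10.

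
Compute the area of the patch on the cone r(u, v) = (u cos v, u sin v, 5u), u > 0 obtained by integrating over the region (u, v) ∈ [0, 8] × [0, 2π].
Area = 64*sqrt(26)*pi

Area = ∫∫ √(EG − F²) du dv with √(EG − F²) = sqrt(26)*Abs(u). Integrating over [0, 8] × [0, 2π] gives 64*sqrt(26)*pi.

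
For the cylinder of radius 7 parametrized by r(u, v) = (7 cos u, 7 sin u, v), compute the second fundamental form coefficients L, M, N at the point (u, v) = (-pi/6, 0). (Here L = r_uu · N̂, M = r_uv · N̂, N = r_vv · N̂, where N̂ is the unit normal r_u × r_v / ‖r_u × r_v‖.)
L = -7;  M = 0;  N = 0

Compute the unit normal N̂(u, v) = (cos(u), sin(u), 0), and the second partials r_uu, r_uv, r_vv. Take dot products:
  L(u, v) = r_uu · N̂ = -7,
  M(u, v) = r_uv · N̂ = 0,
  N(u, v) = r_vv · N̂ = 0.
Evaluating at (u, v) = (-pi/6, 0):
  L = -7, M = 0, N = 0.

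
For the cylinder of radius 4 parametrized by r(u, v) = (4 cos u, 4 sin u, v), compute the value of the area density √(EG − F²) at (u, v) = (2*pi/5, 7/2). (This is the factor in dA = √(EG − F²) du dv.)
√(EG − F²)|_{(2*pi/5, 7/2)} = 4

E = 16, F = 0, G = 1, so EG − F² = 16. Taking the positive square root: √(EG − F²) = 4. At (u, v) = (2*pi/5, 7/2): 4.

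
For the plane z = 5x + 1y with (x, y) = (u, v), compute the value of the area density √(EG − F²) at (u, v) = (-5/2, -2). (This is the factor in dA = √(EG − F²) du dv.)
√(EG − F²)|_{(-5/2, -2)} = 3*sqrt(3)

E = 26, F = 5, G = 2, so EG − F² = 27. Taking the positive square root: √(EG − F²) = 3*sqrt(3). At (u, v) = (-5/2, -2): 3*sqrt(3).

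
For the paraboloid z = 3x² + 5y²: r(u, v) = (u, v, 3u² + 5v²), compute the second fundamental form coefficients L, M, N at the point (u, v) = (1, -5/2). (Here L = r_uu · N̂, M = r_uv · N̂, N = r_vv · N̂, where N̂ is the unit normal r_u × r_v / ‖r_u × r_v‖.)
L = 3*sqrt(662)/331;  M = 0;  N = 5*sqrt(662)/331

Compute the unit normal N̂(u, v) = (-6*u/sqrt(36*u^2 + 100*v^2 + 1), -10*v/sqrt(36*u^2 + 100*v^2 + 1), 1/sqrt(36*u^2 + 100*v^2 + 1)), and the second partials r_uu, r_uv, r_vv. Take dot products:
  L(u, v) = r_uu · N̂ = 6/sqrt(36*u^2 + 100*v^2 + 1),
  M(u, v) = r_uv · N̂ = 0,
  N(u, v) = r_vv · N̂ = 10/sqrt(36*u^2 + 100*v^2 + 1).
Evaluating at (u, v) = (1, -5/2):
  L = 3*sqrt(662)/331, M = 0, N = 5*sqrt(662)/331.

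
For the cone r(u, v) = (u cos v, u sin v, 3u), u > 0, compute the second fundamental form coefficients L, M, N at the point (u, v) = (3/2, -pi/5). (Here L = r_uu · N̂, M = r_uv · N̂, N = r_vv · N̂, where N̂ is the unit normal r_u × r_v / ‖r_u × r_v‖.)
L = 0;  M = 0;  N = 9*sqrt(10)/20

Compute the unit normal N̂(u, v) = (-3*sqrt(10)*u*cos(v)/(10*Abs(u)), -3*sqrt(10)*u*sin(v)/(10*Abs(u)), sqrt(10)*u/(10*Abs(u))), and the second partials r_uu, r_uv, r_vv. Take dot products:
  L(u, v) = r_uu · N̂ = 0,
  M(u, v) = r_uv · N̂ = 0,
  N(u, v) = r_vv · N̂ = 3*sqrt(10)*u^2/(10*Abs(u)).
Evaluating at (u, v) = (3/2, -pi/5):
  L = 0, M = 0, N = 9*sqrt(10)/20.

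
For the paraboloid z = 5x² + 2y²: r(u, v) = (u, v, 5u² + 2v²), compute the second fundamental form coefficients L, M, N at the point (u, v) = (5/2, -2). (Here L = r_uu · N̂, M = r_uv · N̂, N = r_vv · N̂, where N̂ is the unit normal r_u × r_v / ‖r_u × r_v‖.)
L = sqrt(690)/69;  M = 0;  N = 2*sqrt(690)/345

Compute the unit normal N̂(u, v) = (-10*u/sqrt(100*u^2 + 16*v^2 + 1), -4*v/sqrt(100*u^2 + 16*v^2 + 1), 1/sqrt(100*u^2 + 16*v^2 + 1)), and the second partials r_uu, r_uv, r_vv. Take dot products:
  L(u, v) = r_uu · N̂ = 10/sqrt(100*u^2 + 16*v^2 + 1),
  M(u, v) = r_uv · N̂ = 0,
  N(u, v) = r_vv · N̂ = 4/sqrt(100*u^2 + 16*v^2 + 1).
Evaluating at (u, v) = (5/2, -2):
  L = sqrt(690)/69, M = 0, N = 2*sqrt(690)/345.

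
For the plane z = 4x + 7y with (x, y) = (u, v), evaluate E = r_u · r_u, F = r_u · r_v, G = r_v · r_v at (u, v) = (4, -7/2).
E = 17;  F = 28;  G = 50

Partials: r_u = (1, 0, 4), r_v = (0, 1, 7). As functions of (u, v):
  E = r_u · r_u = 17,
  F = r_u · r_v = 28,
  G = r_v · r_v = 50.
Evaluating at (u, v) = (4, -7/2): E = 17, F = 28, G = 50.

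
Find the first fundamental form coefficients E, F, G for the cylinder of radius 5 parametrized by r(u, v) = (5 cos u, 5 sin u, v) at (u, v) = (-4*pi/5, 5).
E = 25;  F = 0;  G = 1

Partials: r_u = (-5*sin(u), 5*cos(u), 0), r_v = (0, 0, 1). As functions of (u, v):
  E = r_u · r_u = 25,
  F = r_u · r_v = 0,
  G = r_v · r_v = 1.
Evaluating at (u, v) = (-4*pi/5, 5): E = 25, F = 0, G = 1.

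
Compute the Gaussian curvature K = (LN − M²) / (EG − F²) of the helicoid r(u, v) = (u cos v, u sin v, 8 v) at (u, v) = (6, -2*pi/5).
K = -4/625

Coefficients of the first fundamental form: E = 1, F = 0, G = u^2 + 64.
Coefficients of the second fundamental form: L = 0, M = -8/sqrt(u^2 + 64), N = 0.
Assemble K = (LN − M²)/(EG − F²) = -64/(u^2 + 64)^2. At (u, v) = (6, -2*pi/5): K = -4/625.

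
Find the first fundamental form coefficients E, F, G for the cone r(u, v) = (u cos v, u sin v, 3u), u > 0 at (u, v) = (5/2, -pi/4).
E = 10;  F = 0;  G = 25/4

Partials: r_u = (cos(v), sin(v), 3), r_v = (-u*sin(v), u*cos(v), 0). As functions of (u, v):
  E = r_u · r_u = 10,
  F = r_u · r_v = 0,
  G = r_v · r_v = u^2.
Evaluating at (u, v) = (5/2, -pi/4): E = 10, F = 0, G = 25/4.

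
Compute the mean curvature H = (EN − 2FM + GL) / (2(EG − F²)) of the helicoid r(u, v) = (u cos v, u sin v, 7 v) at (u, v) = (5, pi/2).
H = 0

With E = 1, F = 0, G = u^2 + 49, L = 0, M = -7/sqrt(u^2 + 49), N = 0, assemble
  H = (EN − 2FM + GL) / (2(EG − F²)) = 0.
At (u, v) = (5, pi/2): H = 0.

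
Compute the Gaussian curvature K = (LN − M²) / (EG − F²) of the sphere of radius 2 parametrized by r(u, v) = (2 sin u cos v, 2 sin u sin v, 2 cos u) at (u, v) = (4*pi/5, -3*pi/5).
K = 1/4

Coefficients of the first fundamental form: E = 4, F = 0, G = 4*sin(u)^2.
Coefficients of the second fundamental form: L = -2*sin(u)/Abs(sin(u)), M = 0, N = -2*sin(u)^3/Abs(sin(u)).
Assemble K = (LN − M²)/(EG − F²) = 1/4. At (u, v) = (4*pi/5, -3*pi/5): K = 1/4.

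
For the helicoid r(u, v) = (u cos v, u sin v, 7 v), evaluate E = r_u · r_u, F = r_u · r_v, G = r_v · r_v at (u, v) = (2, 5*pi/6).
E = 1;  F = 0;  G = 53

Partials: r_u = (cos(v), sin(v), 0), r_v = (-u*sin(v), u*cos(v), 7). As functions of (u, v):
  E = r_u · r_u = 1,
  F = r_u · r_v = 0,
  G = r_v · r_v = u^2 + 49.
Evaluating at (u, v) = (2, 5*pi/6): E = 1, F = 0, G = 53.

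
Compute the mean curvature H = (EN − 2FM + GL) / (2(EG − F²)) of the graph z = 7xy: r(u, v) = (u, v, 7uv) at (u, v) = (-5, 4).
H = 343*sqrt(2010)/202005

With E = 49*v^2 + 1, F = 49*u*v, G = 49*u^2 + 1, L = 0, M = 7/sqrt(49*u^2 + 49*v^2 + 1), N = 0, assemble
  H = (EN − 2FM + GL) / (2(EG − F²)) = -343*u*v/(49*u^2 + 49*v^2 + 1)^(3/2).
At (u, v) = (-5, 4): H = 343*sqrt(2010)/202005.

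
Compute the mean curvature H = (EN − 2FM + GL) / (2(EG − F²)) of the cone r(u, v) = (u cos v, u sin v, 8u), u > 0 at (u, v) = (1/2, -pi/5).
H = 8*sqrt(65)/65

With E = 65, F = 0, G = u^2, L = 0, M = 0, N = 8*sqrt(65)*u^2/(65*Abs(u)), assemble
  H = (EN − 2FM + GL) / (2(EG − F²)) = 4*sqrt(65)/(65*Abs(u)).
At (u, v) = (1/2, -pi/5): H = 8*sqrt(65)/65.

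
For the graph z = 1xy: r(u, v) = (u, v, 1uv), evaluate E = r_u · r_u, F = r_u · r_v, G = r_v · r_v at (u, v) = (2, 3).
E = 10;  F = 6;  G = 5

Partials: r_u = (1, 0, v), r_v = (0, 1, u). As functions of (u, v):
  E = r_u · r_u = v^2 + 1,
  F = r_u · r_v = u*v,
  G = r_v · r_v = u^2 + 1.
Evaluating at (u, v) = (2, 3): E = 10, F = 6, G = 5.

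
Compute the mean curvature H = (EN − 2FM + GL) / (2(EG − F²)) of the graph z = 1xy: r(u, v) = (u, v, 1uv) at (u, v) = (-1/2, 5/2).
H = sqrt(30)/90

With E = v^2 + 1, F = u*v, G = u^2 + 1, L = 0, M = 1/sqrt(u^2 + v^2 + 1), N = 0, assemble
  H = (EN − 2FM + GL) / (2(EG − F²)) = -u*v/(u^2 + v^2 + 1)^(3/2).
At (u, v) = (-1/2, 5/2): H = sqrt(30)/90.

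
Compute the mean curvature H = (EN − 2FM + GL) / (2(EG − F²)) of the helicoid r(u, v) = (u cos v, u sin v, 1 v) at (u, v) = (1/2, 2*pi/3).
H = 0

With E = 1, F = 0, G = u^2 + 1, L = 0, M = -1/sqrt(u^2 + 1), N = 0, assemble
  H = (EN − 2FM + GL) / (2(EG − F²)) = 0.
At (u, v) = (1/2, 2*pi/3): H = 0.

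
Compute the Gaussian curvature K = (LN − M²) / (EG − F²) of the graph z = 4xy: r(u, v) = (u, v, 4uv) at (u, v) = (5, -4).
K = -16/431649

Coefficients of the first fundamental form: E = 16*v^2 + 1, F = 16*u*v, G = 16*u^2 + 1.
Coefficients of the second fundamental form: L = 0, M = 4/sqrt(16*u^2 + 16*v^2 + 1), N = 0.
Assemble K = (LN − M²)/(EG − F²) = -16/(256*u^4 + 512*u^2*v^2 + 32*u^2 + 256*v^4 + 32*v^2 + 1). At (u, v) = (5, -4): K = -16/431649.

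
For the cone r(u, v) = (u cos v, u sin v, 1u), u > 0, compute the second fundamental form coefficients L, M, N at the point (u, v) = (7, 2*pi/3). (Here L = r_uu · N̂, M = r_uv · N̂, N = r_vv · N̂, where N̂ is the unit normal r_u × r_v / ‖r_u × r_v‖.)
L = 0;  M = 0;  N = 7*sqrt(2)/2

Compute the unit normal N̂(u, v) = (-sqrt(2)*u*cos(v)/(2*Abs(u)), -sqrt(2)*u*sin(v)/(2*Abs(u)), sqrt(2)*u/(2*Abs(u))), and the second partials r_uu, r_uv, r_vv. Take dot products:
  L(u, v) = r_uu · N̂ = 0,
  M(u, v) = r_uv · N̂ = 0,
  N(u, v) = r_vv · N̂ = sqrt(2)*u^2/(2*Abs(u)).
Evaluating at (u, v) = (7, 2*pi/3):
  L = 0, M = 0, N = 7*sqrt(2)/2.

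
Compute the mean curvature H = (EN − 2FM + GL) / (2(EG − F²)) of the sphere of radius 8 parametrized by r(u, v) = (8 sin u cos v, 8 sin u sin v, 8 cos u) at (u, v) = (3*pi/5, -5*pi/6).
H = -1/8

With E = 64, F = 0, G = 64*sin(u)^2, L = -8*sin(u)/Abs(sin(u)), M = 0, N = -8*sin(u)^3/Abs(sin(u)), assemble
  H = (EN − 2FM + GL) / (2(EG − F²)) = -sin(u)/(8*Abs(sin(u))).
At (u, v) = (3*pi/5, -5*pi/6): H = -1/8.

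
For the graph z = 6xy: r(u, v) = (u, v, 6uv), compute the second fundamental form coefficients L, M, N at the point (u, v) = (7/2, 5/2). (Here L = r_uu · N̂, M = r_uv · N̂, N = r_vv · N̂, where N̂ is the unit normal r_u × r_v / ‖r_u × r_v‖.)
L = 0;  M = 6*sqrt(667)/667;  N = 0

Compute the unit normal N̂(u, v) = (-6*v/sqrt(36*u^2 + 36*v^2 + 1), -6*u/sqrt(36*u^2 + 36*v^2 + 1), 1/sqrt(36*u^2 + 36*v^2 + 1)), and the second partials r_uu, r_uv, r_vv. Take dot products:
  L(u, v) = r_uu · N̂ = 0,
  M(u, v) = r_uv · N̂ = 6/sqrt(36*u^2 + 36*v^2 + 1),
  N(u, v) = r_vv · N̂ = 0.
Evaluating at (u, v) = (7/2, 5/2):
  L = 0, M = 6*sqrt(667)/667, N = 0.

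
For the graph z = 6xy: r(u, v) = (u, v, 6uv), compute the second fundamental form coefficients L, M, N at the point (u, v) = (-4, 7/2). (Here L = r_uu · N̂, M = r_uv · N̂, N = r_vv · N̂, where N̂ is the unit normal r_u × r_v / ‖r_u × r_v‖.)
L = 0;  M = 3*sqrt(1018)/509;  N = 0

Compute the unit normal N̂(u, v) = (-6*v/sqrt(36*u^2 + 36*v^2 + 1), -6*u/sqrt(36*u^2 + 36*v^2 + 1), 1/sqrt(36*u^2 + 36*v^2 + 1)), and the second partials r_uu, r_uv, r_vv. Take dot products:
  L(u, v) = r_uu · N̂ = 0,
  M(u, v) = r_uv · N̂ = 6/sqrt(36*u^2 + 36*v^2 + 1),
  N(u, v) = r_vv · N̂ = 0.
Evaluating at (u, v) = (-4, 7/2):
  L = 0, M = 3*sqrt(1018)/509, N = 0.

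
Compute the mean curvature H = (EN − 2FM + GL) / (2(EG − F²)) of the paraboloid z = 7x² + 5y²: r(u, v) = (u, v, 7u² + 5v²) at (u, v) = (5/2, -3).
H = 12437*sqrt(2126)/4519876

With E = 196*u^2 + 1, F = 140*u*v, G = 100*v^2 + 1, L = 14/sqrt(196*u^2 + 100*v^2 + 1), M = 0, N = 10/sqrt(196*u^2 + 100*v^2 + 1), assemble
  H = (EN − 2FM + GL) / (2(EG − F²)) = 4*(245*u^2 + 175*v^2 + 3)/(196*u^2 + 100*v^2 + 1)^(3/2).
At (u, v) = (5/2, -3): H = 12437*sqrt(2126)/4519876.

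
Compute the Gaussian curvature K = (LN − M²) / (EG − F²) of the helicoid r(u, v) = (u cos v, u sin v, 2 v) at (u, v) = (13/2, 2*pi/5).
K = -64/34225

Coefficients of the first fundamental form: E = 1, F = 0, G = u^2 + 4.
Coefficients of the second fundamental form: L = 0, M = -2/sqrt(u^2 + 4), N = 0.
Assemble K = (LN − M²)/(EG − F²) = -4/(u^2 + 4)^2. At (u, v) = (13/2, 2*pi/5): K = -64/34225.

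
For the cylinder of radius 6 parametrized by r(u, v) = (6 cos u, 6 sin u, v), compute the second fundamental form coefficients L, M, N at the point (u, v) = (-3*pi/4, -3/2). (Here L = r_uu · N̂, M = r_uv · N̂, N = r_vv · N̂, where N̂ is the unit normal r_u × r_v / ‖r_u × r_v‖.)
L = -6;  M = 0;  N = 0

Compute the unit normal N̂(u, v) = (cos(u), sin(u), 0), and the second partials r_uu, r_uv, r_vv. Take dot products:
  L(u, v) = r_uu · N̂ = -6,
  M(u, v) = r_uv · N̂ = 0,
  N(u, v) = r_vv · N̂ = 0.
Evaluating at (u, v) = (-3*pi/4, -3/2):
  L = -6, M = 0, N = 0.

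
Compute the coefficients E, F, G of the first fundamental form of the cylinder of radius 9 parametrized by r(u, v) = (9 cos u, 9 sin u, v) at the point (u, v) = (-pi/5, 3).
E = 81;  F = 0;  G = 1

Partials: r_u = (-9*sin(u), 9*cos(u), 0), r_v = (0, 0, 1). As functions of (u, v):
  E = r_u · r_u = 81,
  F = r_u · r_v = 0,
  G = r_v · r_v = 1.
Evaluating at (u, v) = (-pi/5, 3): E = 81, F = 0, G = 1.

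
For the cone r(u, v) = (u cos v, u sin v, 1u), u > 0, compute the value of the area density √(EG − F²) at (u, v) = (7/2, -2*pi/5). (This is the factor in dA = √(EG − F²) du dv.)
√(EG − F²)|_{(7/2, -2*pi/5)} = 7*sqrt(2)/2

E = 2, F = 0, G = u^2, so EG − F² = 2*u^2. Taking the positive square root: √(EG − F²) = sqrt(2)*Abs(u). At (u, v) = (7/2, -2*pi/5): 7*sqrt(2)/2.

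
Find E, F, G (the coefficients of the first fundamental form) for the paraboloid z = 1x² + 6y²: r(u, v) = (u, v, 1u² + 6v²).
E = 4*u^2 + 1;  F = 24*u*v;  G = 144*v^2 + 1

Compute partials: r_u = (1, 0, 2*u), r_v = (0, 1, 12*v). Then
  E = r_u · r_u = 4*u^2 + 1,
  F = r_u · r_v = 24*u*v,
  G = r_v · r_v = 144*v^2 + 1.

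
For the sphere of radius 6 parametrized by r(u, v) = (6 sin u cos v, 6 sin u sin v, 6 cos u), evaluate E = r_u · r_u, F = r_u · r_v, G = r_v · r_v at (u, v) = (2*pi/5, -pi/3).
E = 36;  F = 0;  G = 9*sqrt(5)/2 + 45/2

Partials: r_u = (6*cos(u)*cos(v), 6*sin(v)*cos(u), -6*sin(u)), r_v = (-6*sin(u)*sin(v), 6*sin(u)*cos(v), 0). As functions of (u, v):
  E = r_u · r_u = 36,
  F = r_u · r_v = 0,
  G = r_v · r_v = 36*sin(u)^2.
Evaluating at (u, v) = (2*pi/5, -pi/3): E = 36, F = 0, G = 9*sqrt(5)/2 + 45/2.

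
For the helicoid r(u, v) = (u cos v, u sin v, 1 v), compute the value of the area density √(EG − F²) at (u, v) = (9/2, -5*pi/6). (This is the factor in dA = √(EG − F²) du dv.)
√(EG − F²)|_{(9/2, -5*pi/6)} = sqrt(85)/2

E = 1, F = 0, G = u^2 + 1, so EG − F² = u^2 + 1. Taking the positive square root: √(EG − F²) = sqrt(u^2 + 1). At (u, v) = (9/2, -5*pi/6): sqrt(85)/2.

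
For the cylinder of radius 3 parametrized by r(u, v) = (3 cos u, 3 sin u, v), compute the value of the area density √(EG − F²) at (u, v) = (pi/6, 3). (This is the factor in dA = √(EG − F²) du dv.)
√(EG − F²)|_{(pi/6, 3)} = 3

E = 9, F = 0, G = 1, so EG − F² = 9. Taking the positive square root: √(EG − F²) = 3. At (u, v) = (pi/6, 3): 3.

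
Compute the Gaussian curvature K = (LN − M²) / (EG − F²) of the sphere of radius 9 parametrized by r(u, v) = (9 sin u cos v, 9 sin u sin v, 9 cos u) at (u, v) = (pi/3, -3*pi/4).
K = 1/81

Coefficients of the first fundamental form: E = 81, F = 0, G = 81*sin(u)^2.
Coefficients of the second fundamental form: L = -9*sin(u)/Abs(sin(u)), M = 0, N = -9*sin(u)^3/Abs(sin(u)).
Assemble K = (LN − M²)/(EG − F²) = 1/81. At (u, v) = (pi/3, -3*pi/4): K = 1/81.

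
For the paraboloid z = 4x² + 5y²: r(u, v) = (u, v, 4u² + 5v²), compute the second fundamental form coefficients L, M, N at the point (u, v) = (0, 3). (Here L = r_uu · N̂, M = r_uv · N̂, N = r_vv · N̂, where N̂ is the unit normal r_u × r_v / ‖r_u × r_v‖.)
L = 8*sqrt(901)/901;  M = 0;  N = 10*sqrt(901)/901

Compute the unit normal N̂(u, v) = (-8*u/sqrt(64*u^2 + 100*v^2 + 1), -10*v/sqrt(64*u^2 + 100*v^2 + 1), 1/sqrt(64*u^2 + 100*v^2 + 1)), and the second partials r_uu, r_uv, r_vv. Take dot products:
  L(u, v) = r_uu · N̂ = 8/sqrt(64*u^2 + 100*v^2 + 1),
  M(u, v) = r_uv · N̂ = 0,
  N(u, v) = r_vv · N̂ = 10/sqrt(64*u^2 + 100*v^2 + 1).
Evaluating at (u, v) = (0, 3):
  L = 8*sqrt(901)/901, M = 0, N = 10*sqrt(901)/901.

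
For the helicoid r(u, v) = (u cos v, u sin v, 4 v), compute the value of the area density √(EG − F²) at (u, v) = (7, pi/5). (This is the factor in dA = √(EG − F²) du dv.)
√(EG − F²)|_{(7, pi/5)} = sqrt(65)

E = 1, F = 0, G = u^2 + 16, so EG − F² = u^2 + 16. Taking the positive square root: √(EG − F²) = sqrt(u^2 + 16). At (u, v) = (7, pi/5): sqrt(65).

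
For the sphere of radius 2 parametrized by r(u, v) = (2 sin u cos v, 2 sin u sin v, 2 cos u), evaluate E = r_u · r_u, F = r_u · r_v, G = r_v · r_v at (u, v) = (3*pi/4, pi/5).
E = 4;  F = 0;  G = 2

Partials: r_u = (2*cos(u)*cos(v), 2*sin(v)*cos(u), -2*sin(u)), r_v = (-2*sin(u)*sin(v), 2*sin(u)*cos(v), 0). As functions of (u, v):
  E = r_u · r_u = 4,
  F = r_u · r_v = 0,
  G = r_v · r_v = 4*sin(u)^2.
Evaluating at (u, v) = (3*pi/4, pi/5): E = 4, F = 0, G = 2.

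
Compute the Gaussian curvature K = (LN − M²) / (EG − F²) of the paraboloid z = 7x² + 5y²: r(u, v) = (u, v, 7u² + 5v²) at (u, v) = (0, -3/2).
K = 35/12769

Coefficients of the first fundamental form: E = 196*u^2 + 1, F = 140*u*v, G = 100*v^2 + 1.
Coefficients of the second fundamental form: L = 14/sqrt(196*u^2 + 100*v^2 + 1), M = 0, N = 10/sqrt(196*u^2 + 100*v^2 + 1).
Assemble K = (LN − M²)/(EG − F²) = 140/(38416*u^4 + 39200*u^2*v^2 + 392*u^2 + 10000*v^4 + 200*v^2 + 1). At (u, v) = (0, -3/2): K = 35/12769.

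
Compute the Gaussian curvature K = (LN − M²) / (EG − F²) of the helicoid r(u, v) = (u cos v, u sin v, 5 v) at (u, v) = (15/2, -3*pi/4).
K = -16/4225

Coefficients of the first fundamental form: E = 1, F = 0, G = u^2 + 25.
Coefficients of the second fundamental form: L = 0, M = -5/sqrt(u^2 + 25), N = 0.
Assemble K = (LN − M²)/(EG − F²) = -25/(u^2 + 25)^2. At (u, v) = (15/2, -3*pi/4): K = -16/4225.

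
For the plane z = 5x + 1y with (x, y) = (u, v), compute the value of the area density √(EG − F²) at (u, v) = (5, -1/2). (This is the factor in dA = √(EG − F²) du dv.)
√(EG − F²)|_{(5, -1/2)} = 3*sqrt(3)

E = 26, F = 5, G = 2, so EG − F² = 27. Taking the positive square root: √(EG − F²) = 3*sqrt(3). At (u, v) = (5, -1/2): 3*sqrt(3).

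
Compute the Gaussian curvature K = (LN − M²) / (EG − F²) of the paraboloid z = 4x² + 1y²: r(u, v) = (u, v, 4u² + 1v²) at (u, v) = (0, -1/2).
K = 4

Coefficients of the first fundamental form: E = 64*u^2 + 1, F = 16*u*v, G = 4*v^2 + 1.
Coefficients of the second fundamental form: L = 8/sqrt(64*u^2 + 4*v^2 + 1), M = 0, N = 2/sqrt(64*u^2 + 4*v^2 + 1).
Assemble K = (LN − M²)/(EG − F²) = 16/(4096*u^4 + 512*u^2*v^2 + 128*u^2 + 16*v^4 + 8*v^2 + 1). At (u, v) = (0, -1/2): K = 4.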